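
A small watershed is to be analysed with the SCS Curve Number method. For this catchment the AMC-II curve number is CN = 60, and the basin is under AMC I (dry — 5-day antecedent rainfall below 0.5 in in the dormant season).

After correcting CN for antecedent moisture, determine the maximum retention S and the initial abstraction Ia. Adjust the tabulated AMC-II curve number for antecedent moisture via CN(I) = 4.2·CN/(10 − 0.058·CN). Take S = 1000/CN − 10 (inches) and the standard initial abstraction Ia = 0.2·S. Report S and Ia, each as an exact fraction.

Dry (AMC I): CN(I) = 4.2·60/(10 − 0.058·60) = 252/(163/25) = 6300/163 ≈ 38.650
Retention S: 1000/CN − 10 with CN=38.650 → S = 1000/63 ≈ 15.873 in
Ia = 0.2S: 0.2·15.873 = 3.175 in (exactly 200/63)

S = 1000/63 in ≈ 15.873 in; Ia = 200/63 in ≈ 3.175 in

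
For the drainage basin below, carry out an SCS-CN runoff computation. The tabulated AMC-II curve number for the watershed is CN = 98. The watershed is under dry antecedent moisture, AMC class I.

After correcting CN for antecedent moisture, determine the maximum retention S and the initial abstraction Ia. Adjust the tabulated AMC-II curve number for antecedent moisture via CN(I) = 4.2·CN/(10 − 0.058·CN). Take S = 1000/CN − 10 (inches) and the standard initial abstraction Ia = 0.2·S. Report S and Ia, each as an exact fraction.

S = 500/1029 in ≈ 0.486 in; Ia = 100/1029 in ≈ 0.097 in

CN(I) from CN(II)=98: (4.2·98)/(10 − 0.058·98) = 102900/1079 ≈ 95.366
S = 1000/(102900/1079) − 10 = 500/1029 in ≈ 0.486 in
Ia = 0.2S: 0.2·0.486 = 0.097 in (exactly 100/1029)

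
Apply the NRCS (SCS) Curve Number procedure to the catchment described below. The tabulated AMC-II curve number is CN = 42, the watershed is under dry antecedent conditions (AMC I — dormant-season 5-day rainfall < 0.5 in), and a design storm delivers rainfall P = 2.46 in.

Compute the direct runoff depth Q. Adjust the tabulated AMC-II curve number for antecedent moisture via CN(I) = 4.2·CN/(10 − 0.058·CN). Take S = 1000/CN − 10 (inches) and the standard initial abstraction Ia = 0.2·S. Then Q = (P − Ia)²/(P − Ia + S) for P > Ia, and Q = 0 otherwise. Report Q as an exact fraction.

CN(I) from CN(II)=42: (4.2·42)/(10 − 0.058·42) = 44100/1891 ≈ 23.321
S = 1000/(44100/1891) − 10 = 14500/441 in ≈ 32.880 in
Ia = 0.2·(14500/441) = 2900/441 in ≈ 6.576 in
P = 2.460 ≤ Ia = 6.576 in: entire storm abstracted, Q = 0.

Q = 0 in ≈ 0.000 in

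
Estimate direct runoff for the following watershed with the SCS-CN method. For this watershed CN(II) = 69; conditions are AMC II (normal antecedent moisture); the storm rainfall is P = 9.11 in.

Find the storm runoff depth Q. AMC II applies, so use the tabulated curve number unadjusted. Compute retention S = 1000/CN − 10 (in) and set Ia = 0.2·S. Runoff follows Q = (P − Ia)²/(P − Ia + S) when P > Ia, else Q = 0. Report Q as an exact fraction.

Q = 3210242281/604847100 in ≈ 5.308 in

Average conditions: CN = 69 (no AMC adjustment).
S = 1000/69 − 10 = 310/69 in ≈ 4.493 in
Initial abstraction Ia = S/5 = (310/69)/5 = 62/69 ≈ 0.899 in
Since P=9.110 > Ia=0.899: effective rainfall P−Ia = 56659/6900 in
Q = (56659/6900)²/((56659/6900) + 310/69) = (3210242281/47610000)/(87659/6900) = 3210242281/604847100 in ≈ 5.308 in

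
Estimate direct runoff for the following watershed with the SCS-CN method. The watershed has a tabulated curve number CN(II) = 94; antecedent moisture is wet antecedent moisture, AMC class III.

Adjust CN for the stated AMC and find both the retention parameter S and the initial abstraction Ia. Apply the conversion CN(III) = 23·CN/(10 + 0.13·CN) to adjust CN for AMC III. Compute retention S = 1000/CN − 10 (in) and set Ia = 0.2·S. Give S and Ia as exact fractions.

CN(III) from CN(II)=94: (23·94)/(10 + 0.13·94) = 108100/1111 ≈ 97.300
Max retention: S = 1000/(108100/1111) − 10 = 300/1081 in (≈ 0.278 in)
Ia = 0.2S: 0.2·0.278 = 0.056 in (exactly 60/1081)

S = 300/1081 in ≈ 0.278 in; Ia = 60/1081 in ≈ 0.056 in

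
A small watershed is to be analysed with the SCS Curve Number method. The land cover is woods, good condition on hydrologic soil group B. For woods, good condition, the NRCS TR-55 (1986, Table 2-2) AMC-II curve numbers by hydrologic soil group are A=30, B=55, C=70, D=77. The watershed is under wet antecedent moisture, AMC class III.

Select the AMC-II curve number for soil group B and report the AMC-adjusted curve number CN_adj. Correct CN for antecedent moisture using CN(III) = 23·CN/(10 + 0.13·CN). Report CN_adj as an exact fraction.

NRCS table: woods, good condition, soil group B → CN(II) = 55
Wet (AMC III): CN(III) = 23·55/(10 + 0.13·55) = 1265/(343/20) = 25300/343 ≈ 73.761

CN_adj = 25300/343 ≈ 73.761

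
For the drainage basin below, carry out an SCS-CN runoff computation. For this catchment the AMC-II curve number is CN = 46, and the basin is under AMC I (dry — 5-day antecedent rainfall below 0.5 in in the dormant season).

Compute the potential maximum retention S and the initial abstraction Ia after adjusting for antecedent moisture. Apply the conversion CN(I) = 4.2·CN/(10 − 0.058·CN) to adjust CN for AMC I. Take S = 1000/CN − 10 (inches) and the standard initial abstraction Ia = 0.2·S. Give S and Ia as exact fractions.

Dry (AMC I): CN(I) = 4.2·46/(10 − 0.058·46) = (966/5)/(1833/250) = 16100/611 ≈ 26.350
Retention S: 1000/CN − 10 with CN=26.350 → S = 4500/161 ≈ 27.950 in
Initial abstraction Ia = S/5 = (4500/161)/5 = 900/161 ≈ 5.590 in

S = 4500/161 in ≈ 27.950 in; Ia = 900/161 in ≈ 5.590 in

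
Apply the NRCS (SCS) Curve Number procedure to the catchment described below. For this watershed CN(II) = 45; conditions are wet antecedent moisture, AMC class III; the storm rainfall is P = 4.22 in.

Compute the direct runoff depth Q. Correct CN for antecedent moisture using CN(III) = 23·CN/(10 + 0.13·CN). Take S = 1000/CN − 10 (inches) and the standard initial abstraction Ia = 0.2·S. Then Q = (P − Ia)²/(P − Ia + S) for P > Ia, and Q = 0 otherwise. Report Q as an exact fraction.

Q = 1067786329/907456950 in ≈ 1.177 in

Adjust CN=45 to AMC III: 23·45/(10 + 0.13·45) → 1035 ÷ (317/20) = 20700/317 ≈ 65.300
Max retention: S = 1000/(20700/317) − 10 = 1100/207 in (≈ 5.314 in)
Initial abstraction Ia = S/5 = (1100/207)/5 = 220/207 ≈ 1.063 in
Since P=4.220 > Ia=1.063: effective rainfall P−Ia = 32677/10350 in
Runoff Q = (P−Ia)²/(P−Ia+S) = (3.157)²/(3.157+5.314) = 1067786329/907456950 ≈ 1.177 in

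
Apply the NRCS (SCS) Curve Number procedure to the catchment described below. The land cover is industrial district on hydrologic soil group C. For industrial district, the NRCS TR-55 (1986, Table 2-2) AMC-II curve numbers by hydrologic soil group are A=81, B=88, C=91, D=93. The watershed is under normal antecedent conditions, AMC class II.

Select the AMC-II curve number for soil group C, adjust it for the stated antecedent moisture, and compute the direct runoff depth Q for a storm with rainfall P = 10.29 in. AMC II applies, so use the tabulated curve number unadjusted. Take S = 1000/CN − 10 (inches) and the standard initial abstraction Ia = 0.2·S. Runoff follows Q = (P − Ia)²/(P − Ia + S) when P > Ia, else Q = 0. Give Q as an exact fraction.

Q = 2811467307/305878300 in ≈ 9.191 in

NRCS table: industrial district, soil group C → CN(II) = 91
AMC II — tabulated CN = 91 applies directly.
Retention S: 1000/CN − 10 with CN=91.000 → S = 90/91 ≈ 0.989 in
Ia = 0.2S: 0.2·0.989 = 0.198 in (exactly 18/91)
Excess rainfall: 10.290 − 0.198 = 10.092 in; P > Ia so Q > 0
Q = (91839/9100)²/((91839/9100) + 90/91) = (8434401921/82810000)/(100839/9100) = 2811467307/305878300 in ≈ 9.191 in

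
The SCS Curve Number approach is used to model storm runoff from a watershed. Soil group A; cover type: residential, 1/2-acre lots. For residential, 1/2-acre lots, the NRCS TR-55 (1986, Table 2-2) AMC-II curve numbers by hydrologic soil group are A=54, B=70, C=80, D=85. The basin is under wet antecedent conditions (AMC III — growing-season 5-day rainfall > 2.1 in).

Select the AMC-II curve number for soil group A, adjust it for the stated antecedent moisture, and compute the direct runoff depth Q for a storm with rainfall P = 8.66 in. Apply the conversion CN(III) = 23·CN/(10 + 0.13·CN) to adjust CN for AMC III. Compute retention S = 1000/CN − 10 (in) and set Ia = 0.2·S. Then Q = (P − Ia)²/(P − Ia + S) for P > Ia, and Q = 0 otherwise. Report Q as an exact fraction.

Q = 114297481/21182850 in ≈ 5.396 in

NRCS table: residential, 1/2-acre lots, soil group A → CN(II) = 54
Adjust CN=54 to AMC III: 23·54/(10 + 0.13·54) → 1242 ÷ (851/50) = 2700/37 ≈ 72.973
S = 1000/(2700/37) − 10 = 100/27 in ≈ 3.704 in
Ia = 0.2S: 0.2·3.704 = 0.741 in (exactly 20/27)
P − Ia = 8.660 − 0.741 = 10691/1350 ≈ 7.919 in (> 0, runoff occurs)
Q = (10691/1350)²/((10691/1350) + 100/27) = (114297481/1822500)/(15691/1350) = 114297481/21182850 in ≈ 5.396 in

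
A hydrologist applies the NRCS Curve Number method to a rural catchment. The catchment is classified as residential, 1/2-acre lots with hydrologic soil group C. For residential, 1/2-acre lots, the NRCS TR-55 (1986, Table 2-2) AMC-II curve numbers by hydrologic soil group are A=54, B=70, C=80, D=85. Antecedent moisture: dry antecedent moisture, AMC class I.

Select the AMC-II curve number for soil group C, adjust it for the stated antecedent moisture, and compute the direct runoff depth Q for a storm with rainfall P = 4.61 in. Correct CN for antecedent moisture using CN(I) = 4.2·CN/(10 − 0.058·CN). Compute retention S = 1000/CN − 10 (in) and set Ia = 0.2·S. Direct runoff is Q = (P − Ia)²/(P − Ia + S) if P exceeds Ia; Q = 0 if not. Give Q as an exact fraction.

NRCS table: residential, 1/2-acre lots, soil group C → CN(II) = 80
Adjust CN=80 to AMC I: 4.2·80/(10 − 0.058·80) → 336 ÷ (134/25) = 4200/67 ≈ 62.687
Max retention: S = 1000/(4200/67) − 10 = 125/21 in (≈ 5.952 in)
Ia = 0.2S: 0.2·5.952 = 1.190 in (exactly 25/21)
Since P=4.610 > Ia=1.190: effective rainfall P−Ia = 7181/2100 in
Runoff Q = (P−Ia)²/(P−Ia+S) = (3.420)²/(3.420+5.952) = 51566761/41330100 ≈ 1.248 in

Q = 51566761/41330100 in ≈ 1.248 in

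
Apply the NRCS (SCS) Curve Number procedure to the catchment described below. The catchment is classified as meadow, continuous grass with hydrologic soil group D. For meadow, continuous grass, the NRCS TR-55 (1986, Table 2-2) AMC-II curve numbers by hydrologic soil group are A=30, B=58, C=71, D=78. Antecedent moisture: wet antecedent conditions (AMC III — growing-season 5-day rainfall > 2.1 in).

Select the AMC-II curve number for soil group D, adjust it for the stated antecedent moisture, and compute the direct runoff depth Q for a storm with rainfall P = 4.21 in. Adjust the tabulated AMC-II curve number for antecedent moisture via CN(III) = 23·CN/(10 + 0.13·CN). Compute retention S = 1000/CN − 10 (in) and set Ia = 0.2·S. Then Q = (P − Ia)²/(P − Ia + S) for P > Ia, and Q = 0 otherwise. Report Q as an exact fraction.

NRCS table: meadow, continuous grass, soil group D → CN(II) = 78
Wet (AMC III): CN(III) = 23·78/(10 + 0.13·78) = 1794/(1007/50) = 89700/1007 ≈ 89.076
Retention S: 1000/CN − 10 with CN=89.076 → S = 1100/897 ≈ 1.226 in
Ia = 0.2S: 0.2·1.226 = 0.245 in (exactly 220/897)
Since P=4.210 > Ia=0.245: effective rainfall P−Ia = 355637/89700 in
Q = (355637/89700)²/((355637/89700) + 1100/897) = (126477675769/8046090000)/(465637/89700) = 126477675769/41767638900 in ≈ 3.028 in

Q = 126477675769/41767638900 in ≈ 3.028 in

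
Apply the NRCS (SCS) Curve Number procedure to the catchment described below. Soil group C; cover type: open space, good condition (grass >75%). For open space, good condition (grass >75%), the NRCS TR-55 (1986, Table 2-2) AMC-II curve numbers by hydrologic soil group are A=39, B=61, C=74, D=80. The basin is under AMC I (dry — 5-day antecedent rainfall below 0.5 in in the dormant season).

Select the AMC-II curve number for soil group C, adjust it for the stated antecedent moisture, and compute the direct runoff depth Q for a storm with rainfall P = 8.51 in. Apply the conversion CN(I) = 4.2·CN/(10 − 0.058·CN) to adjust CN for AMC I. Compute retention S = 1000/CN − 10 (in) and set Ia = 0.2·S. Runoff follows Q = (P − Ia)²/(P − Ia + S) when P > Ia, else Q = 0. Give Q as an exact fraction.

NRCS table: open space, good condition (grass >75%), soil group C → CN(II) = 74
Adjust CN=74 to AMC I: 4.2·74/(10 − 0.058·74) → (1554/5) ÷ (1427/250) = 77700/1427 ≈ 54.450
S = 1000/(77700/1427) − 10 = 6500/777 in ≈ 8.366 in
Ia = 0.2·(6500/777) = 1300/777 in ≈ 1.673 in
Excess rainfall: 8.510 − 1.673 = 6.837 in; P > Ia so Q > 0
Q: (531227/77700)² ÷ (1181227/77700) = 282202125529/91781337900 in (≈ 3.075 in)

Q = 282202125529/91781337900 in ≈ 3.075 in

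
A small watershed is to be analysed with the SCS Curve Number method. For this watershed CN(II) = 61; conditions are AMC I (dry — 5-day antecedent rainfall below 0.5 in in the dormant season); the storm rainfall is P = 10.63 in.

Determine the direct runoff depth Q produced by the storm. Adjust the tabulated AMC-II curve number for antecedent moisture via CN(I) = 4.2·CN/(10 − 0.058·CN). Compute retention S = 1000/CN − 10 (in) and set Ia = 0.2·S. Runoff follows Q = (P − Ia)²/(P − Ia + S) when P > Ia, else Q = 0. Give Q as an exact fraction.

Adjust CN=61 to AMC I: 4.2·61/(10 − 0.058·61) → (1281/5) ÷ (3231/500) = 42700/1077 ≈ 39.647
S = 1000/(42700/1077) − 10 = 6500/427 in ≈ 15.222 in
Initial abstraction Ia = S/5 = (6500/427)/5 = 1300/427 ≈ 3.044 in
Since P=10.630 > Ia=3.044: effective rainfall P−Ia = 323901/42700 in
Q = (323901/42700)²/((323901/42700) + 6500/427) = (104911857801/1823290000)/(973901/42700) = 104911857801/41585572700 in ≈ 2.523 in

Q = 104911857801/41585572700 in ≈ 2.523 in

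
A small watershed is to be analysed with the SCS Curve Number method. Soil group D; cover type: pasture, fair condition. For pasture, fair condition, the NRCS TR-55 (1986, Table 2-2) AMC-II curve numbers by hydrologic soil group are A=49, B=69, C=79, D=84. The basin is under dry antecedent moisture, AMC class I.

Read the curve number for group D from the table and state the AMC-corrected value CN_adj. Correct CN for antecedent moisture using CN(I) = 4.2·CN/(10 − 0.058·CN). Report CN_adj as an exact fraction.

NRCS table: pasture, fair condition, soil group D → CN(II) = 84
Dry (AMC I): CN(I) = 4.2·84/(10 − 0.058·84) = (1764/5)/(641/125) = 44100/641 ≈ 68.799

CN_adj = 44100/641 ≈ 68.799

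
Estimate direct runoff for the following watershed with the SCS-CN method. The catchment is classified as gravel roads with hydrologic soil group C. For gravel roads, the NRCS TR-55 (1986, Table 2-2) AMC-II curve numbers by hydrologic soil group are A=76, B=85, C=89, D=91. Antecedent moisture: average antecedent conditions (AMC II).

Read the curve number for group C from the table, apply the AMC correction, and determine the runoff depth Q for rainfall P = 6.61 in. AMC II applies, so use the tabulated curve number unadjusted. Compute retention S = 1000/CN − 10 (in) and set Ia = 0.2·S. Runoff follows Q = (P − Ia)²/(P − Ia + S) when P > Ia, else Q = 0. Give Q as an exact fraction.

Q = 3206843641/601898100 in ≈ 5.328 in

NRCS table: gravel roads, soil group C → CN(II) = 89
CN(II) = 89; AMC II needs no correction.
Max retention: S = 1000/89 − 10 = 110/89 in (≈ 1.236 in)
Initial abstraction Ia = S/5 = (110/89)/5 = 22/89 ≈ 0.247 in
Excess rainfall: 6.610 − 0.247 = 6.363 in; P > Ia so Q > 0
Q = (56629/8900)²/((56629/8900) + 110/89) = (3206843641/79210000)/(67629/8900) = 3206843641/601898100 in ≈ 5.328 in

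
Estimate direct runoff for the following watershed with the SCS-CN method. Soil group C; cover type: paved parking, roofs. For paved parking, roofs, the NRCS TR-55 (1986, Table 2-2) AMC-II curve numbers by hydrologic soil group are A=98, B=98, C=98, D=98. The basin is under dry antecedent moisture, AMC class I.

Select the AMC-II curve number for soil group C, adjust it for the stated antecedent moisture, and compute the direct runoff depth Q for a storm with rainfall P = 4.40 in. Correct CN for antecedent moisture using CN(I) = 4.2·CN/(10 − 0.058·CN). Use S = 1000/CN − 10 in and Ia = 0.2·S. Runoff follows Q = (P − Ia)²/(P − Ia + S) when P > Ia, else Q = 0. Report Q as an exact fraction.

NRCS table: paved parking, roofs, soil group C → CN(II) = 98
CN(I) from CN(II)=98: (4.2·98)/(10 − 0.058·98) = 102900/1079 ≈ 95.366
Max retention: S = 1000/(102900/1079) − 10 = 500/1029 in (≈ 0.486 in)
Initial abstraction Ia = S/5 = (500/1029)/5 = 100/1029 ≈ 0.097 in
P − Ia = 4.400 − 0.097 = 22138/5145 ≈ 4.303 in (> 0, runoff occurs)
Q: (22138/5145)² ÷ (24638/5145) = 245045522/63381255 in (≈ 3.866 in)

Q = 245045522/63381255 in ≈ 3.866 in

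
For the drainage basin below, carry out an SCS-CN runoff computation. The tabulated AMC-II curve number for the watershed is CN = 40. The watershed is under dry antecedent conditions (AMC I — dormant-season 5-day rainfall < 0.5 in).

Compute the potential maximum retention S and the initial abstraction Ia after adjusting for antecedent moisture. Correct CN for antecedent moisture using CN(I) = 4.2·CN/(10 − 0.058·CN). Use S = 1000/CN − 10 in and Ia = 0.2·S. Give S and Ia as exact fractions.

S = 250/7 in ≈ 35.714 in; Ia = 50/7 in ≈ 7.143 in

Dry (AMC I): CN(I) = 4.2·40/(10 − 0.058·40) = 168/(192/25) = 175/8 ≈ 21.875
Retention S: 1000/CN − 10 with CN=21.875 → S = 250/7 ≈ 35.714 in
Ia = 0.2·(250/7) = 50/7 in ≈ 7.143 in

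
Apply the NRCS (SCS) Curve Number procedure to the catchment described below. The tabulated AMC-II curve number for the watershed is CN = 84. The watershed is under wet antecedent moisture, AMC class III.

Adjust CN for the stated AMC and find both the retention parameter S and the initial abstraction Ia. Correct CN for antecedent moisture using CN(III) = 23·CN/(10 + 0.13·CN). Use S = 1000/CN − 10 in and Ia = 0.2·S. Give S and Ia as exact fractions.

Wet (AMC III): CN(III) = 23·84/(10 + 0.13·84) = 1932/(523/25) = 48300/523 ≈ 92.352
S = 1000/(48300/523) − 10 = 400/483 in ≈ 0.828 in
Ia = 0.2·(400/483) = 80/483 in ≈ 0.166 in

S = 400/483 in ≈ 0.828 in; Ia = 80/483 in ≈ 0.166 in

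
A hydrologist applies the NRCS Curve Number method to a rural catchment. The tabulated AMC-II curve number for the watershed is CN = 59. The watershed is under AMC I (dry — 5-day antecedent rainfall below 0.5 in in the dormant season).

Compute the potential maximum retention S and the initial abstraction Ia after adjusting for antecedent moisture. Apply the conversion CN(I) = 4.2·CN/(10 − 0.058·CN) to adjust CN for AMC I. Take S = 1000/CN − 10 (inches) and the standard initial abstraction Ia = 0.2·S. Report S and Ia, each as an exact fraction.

Dry (AMC I): CN(I) = 4.2·59/(10 − 0.058·59) = (1239/5)/(3289/500) = 123900/3289 ≈ 37.671
Retention S: 1000/CN − 10 with CN=37.671 → S = 20500/1239 ≈ 16.546 in
Ia = 0.2S: 0.2·16.546 = 3.309 in (exactly 4100/1239)

S = 20500/1239 in ≈ 16.546 in; Ia = 4100/1239 in ≈ 3.309 in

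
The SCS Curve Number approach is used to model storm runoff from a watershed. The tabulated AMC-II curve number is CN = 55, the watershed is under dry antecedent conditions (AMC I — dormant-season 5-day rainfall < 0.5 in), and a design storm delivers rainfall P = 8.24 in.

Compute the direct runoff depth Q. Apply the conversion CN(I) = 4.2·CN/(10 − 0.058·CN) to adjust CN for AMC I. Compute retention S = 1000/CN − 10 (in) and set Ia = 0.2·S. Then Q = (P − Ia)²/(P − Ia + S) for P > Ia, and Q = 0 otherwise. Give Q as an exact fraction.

Q = 34961522/44142175 in ≈ 0.792 in

CN(I) from CN(II)=55: (4.2·55)/(10 − 0.058·55) = 7700/227 ≈ 33.921
Max retention: S = 1000/(7700/227) − 10 = 1500/77 in (≈ 19.481 in)
Ia = 0.2S: 0.2·19.481 = 3.896 in (exactly 300/77)
Since P=8.240 > Ia=3.896: effective rainfall P−Ia = 8362/1925 in
Runoff Q = (P−Ia)²/(P−Ia+S) = (4.344)²/(4.344+19.481) = 34961522/44142175 ≈ 0.792 in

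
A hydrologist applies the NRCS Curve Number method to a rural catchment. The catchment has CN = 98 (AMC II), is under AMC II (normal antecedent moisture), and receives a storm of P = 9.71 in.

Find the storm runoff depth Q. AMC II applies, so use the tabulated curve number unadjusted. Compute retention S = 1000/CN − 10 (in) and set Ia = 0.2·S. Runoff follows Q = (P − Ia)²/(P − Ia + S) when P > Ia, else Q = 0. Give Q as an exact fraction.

CN(II) = 98; AMC II needs no correction.
Retention S: 1000/CN − 10 with CN=98.000 → S = 10/49 ≈ 0.204 in
Ia = 0.2S: 0.2·0.204 = 0.041 in (exactly 2/49)
P − Ia = 9.710 − 0.041 = 47379/4900 ≈ 9.669 in (> 0, runoff occurs)
Runoff Q = (P−Ia)²/(P−Ia+S) = (9.669)²/(9.669+0.204) = 2244769641/237057100 ≈ 9.469 in

Q = 2244769641/237057100 in ≈ 9.469 in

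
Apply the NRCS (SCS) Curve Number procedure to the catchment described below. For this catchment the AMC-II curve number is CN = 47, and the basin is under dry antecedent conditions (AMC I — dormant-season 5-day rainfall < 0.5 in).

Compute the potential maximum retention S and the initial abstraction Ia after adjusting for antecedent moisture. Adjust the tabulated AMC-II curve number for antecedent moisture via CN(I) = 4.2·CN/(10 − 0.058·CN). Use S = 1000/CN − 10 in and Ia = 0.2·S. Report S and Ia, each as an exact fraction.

Adjust CN=47 to AMC I: 4.2·47/(10 − 0.058·47) → (987/5) ÷ (3637/500) = 98700/3637 ≈ 27.138
S = 1000/(98700/3637) − 10 = 26500/987 in ≈ 26.849 in
Initial abstraction Ia = S/5 = (26500/987)/5 = 5300/987 ≈ 5.370 in

S = 26500/987 in ≈ 26.849 in; Ia = 5300/987 in ≈ 5.370 in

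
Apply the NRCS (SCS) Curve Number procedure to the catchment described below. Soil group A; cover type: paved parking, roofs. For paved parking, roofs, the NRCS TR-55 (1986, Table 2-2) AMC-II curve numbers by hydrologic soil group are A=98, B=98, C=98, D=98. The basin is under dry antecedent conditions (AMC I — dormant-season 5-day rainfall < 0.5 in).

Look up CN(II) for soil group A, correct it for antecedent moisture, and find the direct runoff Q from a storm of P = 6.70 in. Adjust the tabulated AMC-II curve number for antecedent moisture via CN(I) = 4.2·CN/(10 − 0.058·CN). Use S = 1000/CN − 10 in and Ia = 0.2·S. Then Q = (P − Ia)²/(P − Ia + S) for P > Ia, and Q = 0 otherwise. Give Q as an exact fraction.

NRCS table: paved parking, roofs, soil group A → CN(II) = 98
CN(I) from CN(II)=98: (4.2·98)/(10 − 0.058·98) = 102900/1079 ≈ 95.366
Max retention: S = 1000/(102900/1079) − 10 = 500/1029 in (≈ 0.486 in)
Ia = 0.2·(500/1029) = 100/1029 in ≈ 0.097 in
P − Ia = 6.700 − 0.097 = 67943/10290 ≈ 6.603 in (> 0, runoff occurs)
Q: (67943/10290)² ÷ (72943/10290) = 4616251249/750583470 in (≈ 6.150 in)

Q = 4616251249/750583470 in ≈ 6.150 in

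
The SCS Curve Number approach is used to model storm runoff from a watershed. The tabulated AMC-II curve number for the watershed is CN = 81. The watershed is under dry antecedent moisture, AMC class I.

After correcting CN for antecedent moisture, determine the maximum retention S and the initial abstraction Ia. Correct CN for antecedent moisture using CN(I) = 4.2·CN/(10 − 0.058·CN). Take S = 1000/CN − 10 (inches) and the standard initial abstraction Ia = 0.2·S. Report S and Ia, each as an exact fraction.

Dry (AMC I): CN(I) = 4.2·81/(10 − 0.058·81) = (1701/5)/(2651/500) = 170100/2651 ≈ 64.164
Retention S: 1000/CN − 10 with CN=64.164 → S = 9500/1701 ≈ 5.585 in
Ia = 0.2·(9500/1701) = 1900/1701 in ≈ 1.117 in

S = 9500/1701 in ≈ 5.585 in; Ia = 1900/1701 in ≈ 1.117 in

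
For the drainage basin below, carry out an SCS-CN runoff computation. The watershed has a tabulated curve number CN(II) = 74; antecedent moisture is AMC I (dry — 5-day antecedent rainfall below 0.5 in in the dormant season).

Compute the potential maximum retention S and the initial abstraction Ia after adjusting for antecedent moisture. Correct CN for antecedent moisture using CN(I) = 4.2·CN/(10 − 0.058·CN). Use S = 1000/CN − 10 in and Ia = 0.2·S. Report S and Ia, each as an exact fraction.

S = 6500/777 in ≈ 8.366 in; Ia = 1300/777 in ≈ 1.673 in

Dry (AMC I): CN(I) = 4.2·74/(10 − 0.058·74) = (1554/5)/(1427/250) = 77700/1427 ≈ 54.450
Retention S: 1000/CN − 10 with CN=54.450 → S = 6500/777 ≈ 8.366 in
Initial abstraction Ia = S/5 = (6500/777)/5 = 1300/777 ≈ 1.673 in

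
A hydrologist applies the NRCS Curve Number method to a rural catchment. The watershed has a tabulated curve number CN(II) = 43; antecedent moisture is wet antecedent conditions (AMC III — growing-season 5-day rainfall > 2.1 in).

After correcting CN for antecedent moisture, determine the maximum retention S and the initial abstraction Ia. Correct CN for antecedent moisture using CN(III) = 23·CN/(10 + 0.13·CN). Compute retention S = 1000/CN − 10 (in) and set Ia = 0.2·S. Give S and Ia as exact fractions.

S = 5700/989 in ≈ 5.763 in; Ia = 1140/989 in ≈ 1.153 in

Wet (AMC III): CN(III) = 23·43/(10 + 0.13·43) = 989/(1559/100) = 98900/1559 ≈ 63.438
Retention S: 1000/CN − 10 with CN=63.438 → S = 5700/989 ≈ 5.763 in
Ia = 0.2S: 0.2·5.763 = 1.153 in (exactly 1140/989)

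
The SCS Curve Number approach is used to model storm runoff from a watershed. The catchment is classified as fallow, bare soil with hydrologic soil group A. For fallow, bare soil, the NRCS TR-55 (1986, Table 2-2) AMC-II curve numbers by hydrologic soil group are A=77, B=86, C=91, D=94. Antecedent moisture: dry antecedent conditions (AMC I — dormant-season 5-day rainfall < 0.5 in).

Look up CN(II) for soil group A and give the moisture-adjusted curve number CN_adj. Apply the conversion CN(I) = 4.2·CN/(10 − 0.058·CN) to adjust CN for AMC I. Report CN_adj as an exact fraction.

CN_adj = 161700/2767 ≈ 58.439

NRCS table: fallow, bare soil, soil group A → CN(II) = 77
CN(I) from CN(II)=77: (4.2·77)/(10 − 0.058·77) = 161700/2767 ≈ 58.439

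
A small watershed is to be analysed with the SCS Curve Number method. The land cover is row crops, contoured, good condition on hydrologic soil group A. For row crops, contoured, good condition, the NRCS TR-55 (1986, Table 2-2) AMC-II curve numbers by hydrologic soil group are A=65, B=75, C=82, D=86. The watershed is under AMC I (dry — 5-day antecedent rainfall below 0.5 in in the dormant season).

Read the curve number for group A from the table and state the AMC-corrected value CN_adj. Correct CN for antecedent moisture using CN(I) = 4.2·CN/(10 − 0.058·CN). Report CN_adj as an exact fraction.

CN_adj = 3900/89 ≈ 43.820

NRCS table: row crops, contoured, good condition, soil group A → CN(II) = 65
Adjust CN=65 to AMC I: 4.2·65/(10 − 0.058·65) → 273 ÷ (623/100) = 3900/89 ≈ 43.820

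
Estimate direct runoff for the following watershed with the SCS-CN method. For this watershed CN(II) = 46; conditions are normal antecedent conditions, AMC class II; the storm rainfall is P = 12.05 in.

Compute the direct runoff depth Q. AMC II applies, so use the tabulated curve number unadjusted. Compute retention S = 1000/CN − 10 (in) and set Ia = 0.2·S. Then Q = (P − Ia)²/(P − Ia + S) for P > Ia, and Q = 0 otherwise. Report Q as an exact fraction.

Q = 19918369/4536980 in ≈ 4.390 in

CN(II) = 46; AMC II needs no correction.
Max retention: S = 1000/46 − 10 = 270/23 in (≈ 11.739 in)
Ia = 0.2S: 0.2·11.739 = 2.348 in (exactly 54/23)
Since P=12.050 > Ia=2.348: effective rainfall P−Ia = 4463/460 in
Q: (4463/460)² ÷ (9863/460) = 19918369/4536980 in (≈ 4.390 in)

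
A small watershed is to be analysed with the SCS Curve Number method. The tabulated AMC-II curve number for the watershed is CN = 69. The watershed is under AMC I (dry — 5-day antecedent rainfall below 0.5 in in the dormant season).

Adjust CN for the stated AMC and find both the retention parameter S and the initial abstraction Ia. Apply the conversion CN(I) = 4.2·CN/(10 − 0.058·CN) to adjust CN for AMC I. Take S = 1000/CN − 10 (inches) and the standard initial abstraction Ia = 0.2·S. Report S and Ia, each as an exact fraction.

CN(I) from CN(II)=69: (4.2·69)/(10 − 0.058·69) = 144900/2999 ≈ 48.316
Max retention: S = 1000/(144900/2999) − 10 = 15500/1449 in (≈ 10.697 in)
Ia = 0.2S: 0.2·10.697 = 2.139 in (exactly 3100/1449)

S = 15500/1449 in ≈ 10.697 in; Ia = 3100/1449 in ≈ 2.139 in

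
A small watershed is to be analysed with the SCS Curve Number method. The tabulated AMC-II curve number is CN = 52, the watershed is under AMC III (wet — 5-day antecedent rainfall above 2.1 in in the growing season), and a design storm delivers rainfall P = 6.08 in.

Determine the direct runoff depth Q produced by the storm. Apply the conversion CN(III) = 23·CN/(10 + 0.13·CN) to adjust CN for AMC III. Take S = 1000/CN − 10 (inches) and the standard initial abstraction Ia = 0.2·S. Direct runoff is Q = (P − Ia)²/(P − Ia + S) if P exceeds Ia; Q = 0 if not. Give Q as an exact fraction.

Q = 194518088/64890475 in ≈ 2.998 in

Wet (AMC III): CN(III) = 23·52/(10 + 0.13·52) = 1196/(419/25) = 29900/419 ≈ 71.360
S = 1000/(29900/419) − 10 = 1200/299 in ≈ 4.013 in
Ia = 0.2·(1200/299) = 240/299 in ≈ 0.803 in
P − Ia = 6.080 − 0.803 = 39448/7475 ≈ 5.277 in (> 0, runoff occurs)
Runoff Q = (P−Ia)²/(P−Ia+S) = (5.277)²/(5.277+4.013) = 194518088/64890475 ≈ 2.998 in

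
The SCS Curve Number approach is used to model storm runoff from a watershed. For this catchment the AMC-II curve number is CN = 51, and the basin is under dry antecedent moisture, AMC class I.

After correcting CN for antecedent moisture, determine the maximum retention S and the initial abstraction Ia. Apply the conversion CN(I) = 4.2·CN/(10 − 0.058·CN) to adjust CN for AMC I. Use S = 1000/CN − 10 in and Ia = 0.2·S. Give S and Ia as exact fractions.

CN(I) from CN(II)=51: (4.2·51)/(10 − 0.058·51) = 15300/503 ≈ 30.417
Max retention: S = 1000/(15300/503) − 10 = 3500/153 in (≈ 22.876 in)
Ia = 0.2·(3500/153) = 700/153 in ≈ 4.575 in

S = 3500/153 in ≈ 22.876 in; Ia = 700/153 in ≈ 4.575 in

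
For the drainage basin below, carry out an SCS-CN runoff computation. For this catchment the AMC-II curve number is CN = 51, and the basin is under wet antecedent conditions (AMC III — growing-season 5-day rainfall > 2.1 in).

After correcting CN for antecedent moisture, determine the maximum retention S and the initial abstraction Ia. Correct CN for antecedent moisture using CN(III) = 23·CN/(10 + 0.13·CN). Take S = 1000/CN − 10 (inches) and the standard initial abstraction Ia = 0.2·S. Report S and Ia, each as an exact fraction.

CN(III) from CN(II)=51: (23·51)/(10 + 0.13·51) = 117300/1663 ≈ 70.535
Retention S: 1000/CN − 10 with CN=70.535 → S = 4900/1173 ≈ 4.177 in
Initial abstraction Ia = S/5 = (4900/1173)/5 = 980/1173 ≈ 0.835 in

S = 4900/1173 in ≈ 4.177 in; Ia = 980/1173 in ≈ 0.835 in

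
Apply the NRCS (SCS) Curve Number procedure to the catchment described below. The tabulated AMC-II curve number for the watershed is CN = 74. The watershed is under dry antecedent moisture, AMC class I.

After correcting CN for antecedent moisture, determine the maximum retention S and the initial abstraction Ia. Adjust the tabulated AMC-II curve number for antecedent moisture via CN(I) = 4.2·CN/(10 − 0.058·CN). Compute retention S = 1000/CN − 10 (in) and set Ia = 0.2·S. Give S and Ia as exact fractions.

Adjust CN=74 to AMC I: 4.2·74/(10 − 0.058·74) → (1554/5) ÷ (1427/250) = 77700/1427 ≈ 54.450
Max retention: S = 1000/(77700/1427) − 10 = 6500/777 in (≈ 8.366 in)
Ia = 0.2·(6500/777) = 1300/777 in ≈ 1.673 in

S = 6500/777 in ≈ 8.366 in; Ia = 1300/777 in ≈ 1.673 in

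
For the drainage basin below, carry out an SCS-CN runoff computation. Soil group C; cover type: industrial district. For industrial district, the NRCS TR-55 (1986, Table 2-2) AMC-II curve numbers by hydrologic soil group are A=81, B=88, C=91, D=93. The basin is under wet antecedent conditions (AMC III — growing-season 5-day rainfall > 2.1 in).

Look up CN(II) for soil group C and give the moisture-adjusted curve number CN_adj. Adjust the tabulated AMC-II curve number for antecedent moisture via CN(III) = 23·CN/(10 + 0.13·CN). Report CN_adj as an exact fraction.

CN_adj = 209300/2183 ≈ 95.877

NRCS table: industrial district, soil group C → CN(II) = 91
CN(III) from CN(II)=91: (23·91)/(10 + 0.13·91) = 209300/2183 ≈ 95.877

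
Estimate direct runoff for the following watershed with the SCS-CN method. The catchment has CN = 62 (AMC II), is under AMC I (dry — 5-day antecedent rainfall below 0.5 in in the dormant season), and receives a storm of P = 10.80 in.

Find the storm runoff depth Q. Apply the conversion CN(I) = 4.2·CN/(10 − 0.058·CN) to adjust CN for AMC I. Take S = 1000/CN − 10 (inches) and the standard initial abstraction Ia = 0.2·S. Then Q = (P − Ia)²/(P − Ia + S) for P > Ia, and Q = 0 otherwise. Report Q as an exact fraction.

Q = 329063858/119058135 in ≈ 2.764 in

Adjust CN=62 to AMC I: 4.2·62/(10 − 0.058·62) → (1302/5) ÷ (1601/250) = 65100/1601 ≈ 40.662
S = 1000/(65100/1601) − 10 = 9500/651 in ≈ 14.593 in
Initial abstraction Ia = S/5 = (9500/651)/5 = 1900/651 ≈ 2.919 in
P − Ia = 10.800 − 2.919 = 25654/3255 ≈ 7.881 in (> 0, runoff occurs)
Q: (25654/3255)² ÷ (73154/3255) = 329063858/119058135 in (≈ 2.764 in)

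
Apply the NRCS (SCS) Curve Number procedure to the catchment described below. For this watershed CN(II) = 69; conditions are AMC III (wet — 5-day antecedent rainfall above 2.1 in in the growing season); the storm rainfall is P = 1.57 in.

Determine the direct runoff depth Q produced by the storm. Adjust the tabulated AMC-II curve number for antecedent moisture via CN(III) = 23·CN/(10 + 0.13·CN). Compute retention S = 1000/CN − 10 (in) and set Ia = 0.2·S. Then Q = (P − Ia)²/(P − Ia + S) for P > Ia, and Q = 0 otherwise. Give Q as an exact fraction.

Wet (AMC III): CN(III) = 23·69/(10 + 0.13·69) = 1587/(1897/100) = 158700/1897 ≈ 83.658
Max retention: S = 1000/(158700/1897) − 10 = 3100/1587 in (≈ 1.953 in)
Initial abstraction Ia = S/5 = (3100/1587)/5 = 620/1587 ≈ 0.391 in
Since P=1.570 > Ia=0.391: effective rainfall P−Ia = 187159/158700 in
Runoff Q = (P−Ia)²/(P−Ia+S) = (1.179)²/(1.179+1.953) = 35028491281/78899133300 ≈ 0.444 in

Q = 35028491281/78899133300 in ≈ 0.444 in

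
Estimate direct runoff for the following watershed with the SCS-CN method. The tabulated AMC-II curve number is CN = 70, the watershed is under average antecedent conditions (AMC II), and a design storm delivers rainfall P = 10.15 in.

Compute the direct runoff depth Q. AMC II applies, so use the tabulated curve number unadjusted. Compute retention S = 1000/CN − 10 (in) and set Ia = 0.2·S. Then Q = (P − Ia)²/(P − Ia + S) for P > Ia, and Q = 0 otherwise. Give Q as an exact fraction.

AMC II — tabulated CN = 70 applies directly.
Max retention: S = 1000/70 − 10 = 30/7 in (≈ 4.286 in)
Ia = 0.2S: 0.2·4.286 = 0.857 in (exactly 6/7)
P − Ia = 10.150 − 0.857 = 1301/140 ≈ 9.293 in (> 0, runoff occurs)
Q: (1301/140)² ÷ (1901/140) = 1692601/266140 in (≈ 6.360 in)

Q = 1692601/266140 in ≈ 6.360 in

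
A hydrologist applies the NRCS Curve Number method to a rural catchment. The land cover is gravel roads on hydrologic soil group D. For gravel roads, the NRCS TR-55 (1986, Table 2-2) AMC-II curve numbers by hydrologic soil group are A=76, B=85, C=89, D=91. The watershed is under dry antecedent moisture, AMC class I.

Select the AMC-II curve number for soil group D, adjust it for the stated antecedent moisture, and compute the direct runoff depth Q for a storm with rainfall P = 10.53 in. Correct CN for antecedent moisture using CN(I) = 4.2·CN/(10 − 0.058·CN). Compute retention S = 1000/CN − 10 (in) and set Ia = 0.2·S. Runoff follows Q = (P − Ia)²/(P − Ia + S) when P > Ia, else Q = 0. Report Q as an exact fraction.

Q = 136858219707/16790491900 in ≈ 8.151 in

NRCS table: gravel roads, soil group D → CN(II) = 91
CN(I) from CN(II)=91: (4.2·91)/(10 − 0.058·91) = 63700/787 ≈ 80.940
Retention S: 1000/CN − 10 with CN=80.940 → S = 1500/637 ≈ 2.355 in
Ia = 0.2S: 0.2·2.355 = 0.471 in (exactly 300/637)
Excess rainfall: 10.530 − 0.471 = 10.059 in; P > Ia so Q > 0
Runoff Q = (P−Ia)²/(P−Ia+S) = (10.059)²/(10.059+2.355) = 136858219707/16790491900 ≈ 8.151 in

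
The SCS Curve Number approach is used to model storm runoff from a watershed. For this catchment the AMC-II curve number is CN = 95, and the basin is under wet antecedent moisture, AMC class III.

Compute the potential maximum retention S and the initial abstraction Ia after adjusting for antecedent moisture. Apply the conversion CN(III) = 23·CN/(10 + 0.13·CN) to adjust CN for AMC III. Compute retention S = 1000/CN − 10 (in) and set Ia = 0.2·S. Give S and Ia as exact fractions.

Wet (AMC III): CN(III) = 23·95/(10 + 0.13·95) = 2185/(447/20) = 43700/447 ≈ 97.763
Retention S: 1000/CN − 10 with CN=97.763 → S = 100/437 ≈ 0.229 in
Ia = 0.2S: 0.2·0.229 = 0.046 in (exactly 20/437)

S = 100/437 in ≈ 0.229 in; Ia = 20/437 in ≈ 0.046 in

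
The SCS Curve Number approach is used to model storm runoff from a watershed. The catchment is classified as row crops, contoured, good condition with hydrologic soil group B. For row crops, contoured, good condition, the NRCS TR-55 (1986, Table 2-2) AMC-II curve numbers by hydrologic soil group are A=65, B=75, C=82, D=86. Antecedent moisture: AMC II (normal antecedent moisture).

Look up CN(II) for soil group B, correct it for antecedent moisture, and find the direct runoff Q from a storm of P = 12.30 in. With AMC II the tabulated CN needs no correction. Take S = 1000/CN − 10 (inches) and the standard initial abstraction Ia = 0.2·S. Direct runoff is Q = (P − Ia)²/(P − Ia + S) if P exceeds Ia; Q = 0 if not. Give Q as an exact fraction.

NRCS table: row crops, contoured, good condition, soil group B → CN(II) = 75
AMC II — tabulated CN = 75 applies directly.
Max retention: S = 1000/75 − 10 = 10/3 in (≈ 3.333 in)
Initial abstraction Ia = S/5 = (10/3)/5 = 2/3 ≈ 0.667 in
Excess rainfall: 12.300 − 0.667 = 11.633 in; P > Ia so Q > 0
Q = (349/30)²/((349/30) + 10/3) = (121801/900)/(449/30) = 121801/13470 in ≈ 9.042 in

Q = 121801/13470 in ≈ 9.042 in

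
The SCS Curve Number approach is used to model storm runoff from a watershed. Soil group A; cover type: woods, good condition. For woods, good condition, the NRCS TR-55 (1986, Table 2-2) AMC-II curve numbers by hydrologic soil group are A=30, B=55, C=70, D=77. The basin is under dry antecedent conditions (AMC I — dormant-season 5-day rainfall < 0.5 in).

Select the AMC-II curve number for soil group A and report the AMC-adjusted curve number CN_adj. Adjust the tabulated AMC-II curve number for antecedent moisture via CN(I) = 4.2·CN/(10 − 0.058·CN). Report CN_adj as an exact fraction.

NRCS table: woods, good condition, soil group A → CN(II) = 30
CN(I) from CN(II)=30: (4.2·30)/(10 − 0.058·30) = 900/59 ≈ 15.254

CN_adj = 900/59 ≈ 15.254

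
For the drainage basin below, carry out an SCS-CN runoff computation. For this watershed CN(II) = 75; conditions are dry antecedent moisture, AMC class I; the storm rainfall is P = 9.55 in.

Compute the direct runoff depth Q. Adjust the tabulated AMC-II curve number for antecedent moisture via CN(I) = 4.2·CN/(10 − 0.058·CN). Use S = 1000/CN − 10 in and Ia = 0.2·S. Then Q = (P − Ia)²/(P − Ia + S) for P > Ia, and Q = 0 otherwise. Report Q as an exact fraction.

Q = 100661089/25241580 in ≈ 3.988 in

Dry (AMC I): CN(I) = 4.2·75/(10 − 0.058·75) = 315/(113/20) = 6300/113 ≈ 55.752
Max retention: S = 1000/(6300/113) − 10 = 500/63 in (≈ 7.937 in)
Ia = 0.2S: 0.2·7.937 = 1.587 in (exactly 100/63)
Excess rainfall: 9.550 − 1.587 = 7.963 in; P > Ia so Q > 0
Q: (10033/1260)² ÷ (20033/1260) = 100661089/25241580 in (≈ 3.988 in)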